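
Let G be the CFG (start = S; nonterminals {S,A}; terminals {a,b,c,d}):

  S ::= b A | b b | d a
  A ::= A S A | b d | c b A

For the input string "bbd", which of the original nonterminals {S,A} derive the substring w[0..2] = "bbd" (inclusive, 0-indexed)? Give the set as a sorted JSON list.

Convert to CNF:
  S -> T0 A | T0 T0 | T1 T3
  A -> A X4 | T0 T1 | T2 X5
  T0 -> b
  T1 -> d
  T2 -> c
  T3 -> a
  X4 -> S A
  X5 -> T0 A

CYK table (by increasing span), restricted to cells inside w[0..2]:
  [0..0]={T0}  "b"  orig:{}
  [1..1]={T0}  "b"  orig:{}
  [2..2]={T1}  "d"  orig:{}
  [0..1]={S}  "bb"
  [1..2]={A}  "bd"
  [0..2]={S,X5}  "bbd"  orig:{S}

Original NTs in T[0,2] deriving "bbd": ["S"]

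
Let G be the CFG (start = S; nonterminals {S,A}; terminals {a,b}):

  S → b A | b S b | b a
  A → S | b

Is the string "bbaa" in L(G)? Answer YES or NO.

CNF form of G:
  S -> T0 A | T0 T1 | T0 X3
  A -> T0 A | T0 T1 | T0 X2 | b
  T0 -> b
  T1 -> a
  X2 -> S T0
  X3 -> S T0

CYK fill:
  cell(0,0) b: {A,T0}  orig:{A}
  cell(1,1) b: {A,T0}  orig:{A}
  cell(2,2) a: {T1}  orig:{}
  cell(3,3) a: {T1}  orig:{}
  cell(0,1) bb: {A,S}
  cell(1,2) ba: {A,S}
  cell(2,3) aa: ∅
  cell(0,2) bba: {A,S}
  cell(1,3) baa: ∅
  cell(0,3) bbaa: ∅

S ∉ T[0,3] ⇒ NO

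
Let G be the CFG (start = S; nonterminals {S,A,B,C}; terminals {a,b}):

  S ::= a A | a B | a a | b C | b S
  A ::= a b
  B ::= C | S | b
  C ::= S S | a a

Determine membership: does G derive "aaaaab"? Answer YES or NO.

Convert to CNF:
  S -> T0 A | T0 B | T0 T0 | T1 C | T1 S
  A -> T0 T1
  B -> S S | T0 A | T0 B | T0 T0 | T1 C | T1 S | b
  C -> S S | T0 T0
  T0 -> a
  T1 -> b

CYK table (by increasing span):
  T[0,0] 'a' = {T0}  orig:{}
  T[1,1] 'a' = {T0}  orig:{}
  T[2,2] 'a' = {T0}  orig:{}
  T[3,3] 'a' = {T0}  orig:{}
  T[4,4] 'a' = {T0}  orig:{}
  T[5,5] 'b' = {B,T1}  orig:{B}
  T[0,1] 'aa' = {B,C,S}
  T[1,2] 'aa' = {B,C,S}
  T[2,3] 'aa' = {B,C,S}
  T[3,4] 'aa' = {B,C,S}
  T[4,5] 'ab' = {A,B,S}
  T[0,2] 'aaa' = {B,S}
  T[1,3] 'aaa' = {B,S}
  T[2,4] 'aaa' = {B,S}
  T[3,5] 'aab' = {B,S}
  T[0,3] 'aaaa' = {B,C,S}
  T[1,4] 'aaaa' = {B,C,S}
  T[2,5] 'aaab' = {B,C,S}
  T[0,4] 'aaaaa' = {B,C,S}
  T[1,5] 'aaaab' = {B,C,S}
  T[0,5] 'aaaaab' = {B,C,S}

S ∈ T[0,5] ⇒ YES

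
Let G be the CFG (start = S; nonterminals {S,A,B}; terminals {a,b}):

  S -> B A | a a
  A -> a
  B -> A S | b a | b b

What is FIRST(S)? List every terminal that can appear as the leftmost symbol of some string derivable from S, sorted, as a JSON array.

FIRST iteration:
iter 1:
  A via A→a: +{a}
  B via B→A S: +{a}
  B via B→b a: +{b}
  S via S→B A: +{a,b}
  FIRST[S]={a,b}  FIRST[A]={a}  FIRST[B]={a,b}
iter 2: (no change)
  FIRST[S]={a,b}  FIRST[A]={a}  FIRST[B]={a,b}

FIRST(S) = ["a", "b"]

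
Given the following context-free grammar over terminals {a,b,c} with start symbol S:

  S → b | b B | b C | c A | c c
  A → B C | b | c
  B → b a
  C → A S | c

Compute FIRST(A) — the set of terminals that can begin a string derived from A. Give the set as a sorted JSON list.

FIRST iteration:
[1]
  A via A→b: +{b}
  A via A→c: +{c}
  B via B→b a: +{b}
  C via C→A S: +{b,c}
  S via S→b: +{b}
  S via S→c A: +{c}
  S: {b,c}  A: {b,c}  B: {b}  C: {b,c}
[2] done
  S: {b,c}  A: {b,c}  B: {b}  C: {b,c}

FIRST(A) = ["b", "c"]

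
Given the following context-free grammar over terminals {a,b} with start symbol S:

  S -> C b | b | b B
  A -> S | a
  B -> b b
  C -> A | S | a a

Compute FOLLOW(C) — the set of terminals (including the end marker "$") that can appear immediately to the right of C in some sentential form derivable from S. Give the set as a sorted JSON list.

Compute FIRST by fixpoint:
pass 1:
  A via A→a: +{a}
  B via B→b b: +{b}
  C via C→A: +{a}
  S via S→C b: +{a}
  S via S→b: +{b}
  S: {a,b}  A: {a}  B: {b}  C: {a}
pass 2:
  A via A→S: +{b}
  C via C→A: +{b}
  S: {a,b}  A: {a,b}  B: {b}  C: {a,b}
pass 3: — fixpoint
  S: {a,b}  A: {a,b}  B: {b}  C: {a,b}

FOLLOW sets:
initialize: $ ∈ FOLLOW(S)
iter 1:
  S→C b: FOLLOW(C) ⊇ FIRST(b) = {b}; new: +{b}
  S→b B: FOLLOW(B) ⊇ FOLLOW(S) ⊇ {$}; new: +{$}
  FOLLOW(S)={$}  FOLLOW(A)={}  FOLLOW(B)={$}  FOLLOW(C)={b}
iter 2:
  C→A: FOLLOW(A) ⊇ FOLLOW(C) ⊇ {b}; new: +{b}
  C→S: FOLLOW(S) ⊇ FOLLOW(C) ⊇ {b}; new: +{b}
  S→b B: FOLLOW(B) ⊇ FOLLOW(S) ⊇ {$,b}; new: +{b}
  FOLLOW(S)={$,b}  FOLLOW(A)={b}  FOLLOW(B)={$,b}  FOLLOW(C)={b}
iter 3: (stable)
  FOLLOW(S)={$,b}  FOLLOW(A)={b}  FOLLOW(B)={$,b}  FOLLOW(C)={b}

FOLLOW(C) = ["b"]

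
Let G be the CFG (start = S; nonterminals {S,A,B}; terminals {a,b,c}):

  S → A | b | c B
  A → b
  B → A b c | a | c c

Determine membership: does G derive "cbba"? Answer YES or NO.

CNF form of G:
  S -> T1 B | b
  A -> b
  B -> A X2 | T1 T1 | a
  T0 -> b
  T1 -> c
  X2 -> T0 T1

Fill CYK table bottom-up:
  cell(0,0) c: {T1}  orig:{}
  cell(1,1) b: {A,S,T0}  orig:{A,S}
  cell(2,2) b: {A,S,T0}  orig:{A,S}
  cell(3,3) a: {B}
  cell(0,1) cb: ∅
  cell(1,2) bb: ∅
  cell(2,3) ba: ∅
  cell(0,2) cbb: ∅
  cell(1,3) bba: ∅
  cell(0,3) cbba: ∅

S ∉ T[0,3] ⇒ NO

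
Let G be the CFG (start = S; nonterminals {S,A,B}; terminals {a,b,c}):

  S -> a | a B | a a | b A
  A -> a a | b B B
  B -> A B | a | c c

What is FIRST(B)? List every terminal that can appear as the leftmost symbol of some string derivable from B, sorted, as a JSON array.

FIRST iteration:
iter 1:
  A via A→a a: +{a}
  A via A→b B B: +{b}
  B via B→A B: +{a,b}
  B via B→c c: +{c}
  S via S→a: +{a}
  S via S→b A: +{b}
  FIRST(S)={a,b}  FIRST(A)={a,b}  FIRST(B)={a,b,c}
iter 2: done
  FIRST(S)={a,b}  FIRST(A)={a,b}  FIRST(B)={a,b,c}

FIRST(B) = ["a", "b", "c"]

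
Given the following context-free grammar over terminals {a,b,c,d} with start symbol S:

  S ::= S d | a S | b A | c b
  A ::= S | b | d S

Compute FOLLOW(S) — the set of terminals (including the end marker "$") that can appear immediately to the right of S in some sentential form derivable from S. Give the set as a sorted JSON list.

FIRST iteration:
[1]
  A via A→b: +{b}
  A via A→d S: +{d}
  S via S→a S: +{a}
  S via S→b A: +{b}
  S via S→c b: +{c}
  FIRST(S)={a,b,c}  FIRST(A)={b,d}
[2]
  A via A→S: +{a,c}
  FIRST(S)={a,b,c}  FIRST(A)={a,b,c,d}
[3] (no change)
  FIRST(S)={a,b,c}  FIRST(A)={a,b,c,d}

Compute FOLLOW by fixpoint:
FOLLOW(S) := {$}
pass 1:
  S→S d: FOLLOW(S) ⊇ FIRST(d) = {d}; new: +{d}
  S→b A: FOLLOW(A) ⊇ FOLLOW(S) ⊇ {$,d}; new: +{$,d}
  FOLLOW(S)={$,d}  FOLLOW(A)={$,d}
pass 2: (stable)
  FOLLOW(S)={$,d}  FOLLOW(A)={$,d}

FOLLOW(S) = ["$", "d"]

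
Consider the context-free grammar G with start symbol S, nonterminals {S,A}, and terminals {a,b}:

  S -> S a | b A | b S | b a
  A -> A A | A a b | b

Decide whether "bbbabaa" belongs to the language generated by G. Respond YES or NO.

CNF form of G:
  S -> S T0 | T1 A | T1 S | T1 T0
  A -> A A | A X2 | b
  T0 -> a
  T1 -> b
  X2 -> T0 T1

CYK table (by increasing span):
  [0..0]={A,T1}  "b"  orig:{A}
  [1..1]={A,T1}  "b"  orig:{A}
  [2..2]={A,T1}  "b"  orig:{A}
  [3..3]={T0}  "a"  orig:{}
  [4..4]={A,T1}  "b"  orig:{A}
  [5..5]={T0}  "a"  orig:{}
  [6..6]={T0}  "a"  orig:{}
  [0..1]={A,S}  "bb"
  [1..2]={A,S}  "bb"
  [2..3]={S}  "ba"
  [3..4]={X2}  "ab"  orig:{}
  [4..5]={S}  "ba"
  [5..6]=∅  "aa"
  [0..2]={A,S}  "bbb"
  [1..3]={S}  "bba"
  [2..4]={A}  "bab"
  [3..5]=∅  "aba"
  [4..6]={S}  "baa"
  [0..3]={S}  "bbba"
  [1..4]={A,S}  "bbab"
  [2..5]=∅  "baba"
  [3..6]=∅  "abaa"
  [0..4]={A,S}  "bbbab"
  [1..5]={S}  "bbaba"
  [2..6]=∅  "babaa"
  [0..5]={S}  "bbbaba"
  [1..6]={S}  "bbabaa"
  [0..6]={S}  "bbbabaa"

S ∈ T[0,6] ⇒ YES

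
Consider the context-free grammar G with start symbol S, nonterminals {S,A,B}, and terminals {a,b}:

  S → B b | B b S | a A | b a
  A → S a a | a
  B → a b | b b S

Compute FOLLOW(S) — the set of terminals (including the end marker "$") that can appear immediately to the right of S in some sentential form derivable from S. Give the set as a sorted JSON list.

FIRST sets, iterate to fixpoint:
iter 1:
  A via A→a: +{a}
  B via B→a b: +{a}
  B via B→b b S: +{b}
  S via S→B b: +{a,b}
  S: {a,b}  A: {a}  B: {a,b}
iter 2:
  A via A→S a a: +{b}
  S: {a,b}  A: {a,b}  B: {a,b}
iter 3: done
  S: {a,b}  A: {a,b}  B: {a,b}

FOLLOW sets:
seed FOLLOW(S) with $
pass 1:
  A→S a a: FOLLOW(S) ⊇ FIRST(a) = {a}; new: +{a}
  S→B b: FOLLOW(B) ⊇ FIRST(b) = {b}; new: +{b}
  S→a A: FOLLOW(A) ⊇ FOLLOW(S) ⊇ {$,a}; new: +{$,a}
  S: {$,a}  A: {$,a}  B: {b}
pass 2:
  B→b b S: FOLLOW(S) ⊇ FOLLOW(B) ⊇ {b}; new: +{b}
  S→a A: FOLLOW(A) ⊇ FOLLOW(S) ⊇ {$,a,b}; new: +{b}
  S: {$,a,b}  A: {$,a,b}  B: {b}
pass 3: — fixpoint
  S: {$,a,b}  A: {$,a,b}  B: {b}

FOLLOW(S) = ["$", "a", "b"]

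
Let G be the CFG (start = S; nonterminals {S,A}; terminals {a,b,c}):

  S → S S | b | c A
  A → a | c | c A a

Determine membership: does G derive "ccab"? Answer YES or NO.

Convert to CNF:
  S -> S S | T0 A | b
  A -> T0 X2 | a | c
  T0 -> c
  T1 -> a
  X2 -> A T1

CYK table (by increasing span):
  [0..0]={A,T0}  "c"  orig:{A}
  [1..1]={A,T0}  "c"  orig:{A}
  [2..2]={A,T1}  "a"  orig:{A}
  [3..3]={S}  "b"
  [0..1]={S}  "cc"
  [1..2]={S,X2}  "ca"  orig:{S}
  [2..3]=∅  "ab"
  [0..2]={A}  "cca"
  [1..3]={S}  "cab"
  [0..3]=∅  "ccab"

S ∉ T[0,3] ⇒ NO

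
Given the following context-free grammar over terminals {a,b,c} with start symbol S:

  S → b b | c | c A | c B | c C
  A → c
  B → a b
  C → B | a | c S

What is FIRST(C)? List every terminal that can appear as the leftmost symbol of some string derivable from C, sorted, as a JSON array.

Compute FIRST by fixpoint:
[1]
  A via A→c: +{c}
  B via B→a b: +{a}
  C via C→B: +{a}
  C via C→c S: +{c}
  S via S→b b: +{b}
  S via S→c: +{c}
  S: {b,c}  A: {c}  B: {a}  C: {a,c}
[2] done
  S: {b,c}  A: {c}  B: {a}  C: {a,c}

FIRST(C) = ["a", "c"]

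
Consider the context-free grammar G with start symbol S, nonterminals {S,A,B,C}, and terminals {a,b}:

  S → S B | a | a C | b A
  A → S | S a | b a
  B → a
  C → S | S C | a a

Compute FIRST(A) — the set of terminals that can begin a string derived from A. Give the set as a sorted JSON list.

Compute FIRST by fixpoint:
round 1:
  A via A→b a: +{b}
  B via B→a: +{a}
  C via C→a a: +{a}
  S via S→a: +{a}
  S via S→b A: +{b}
  FIRST[S]={a,b}  FIRST[A]={b}  FIRST[B]={a}  FIRST[C]={a}
round 2:
  A via A→S: +{a}
  C via C→S: +{b}
  FIRST[S]={a,b}  FIRST[A]={a,b}  FIRST[B]={a}  FIRST[C]={a,b}
round 3: (no change)
  FIRST[S]={a,b}  FIRST[A]={a,b}  FIRST[B]={a}  FIRST[C]={a,b}

FIRST(A) = ["a", "b"]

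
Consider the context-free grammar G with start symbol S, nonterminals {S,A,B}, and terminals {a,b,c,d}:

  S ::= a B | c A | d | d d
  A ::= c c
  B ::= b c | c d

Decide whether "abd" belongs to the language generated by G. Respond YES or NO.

Convert to CNF:
  S -> T0 A | T2 T2 | T3 B | d
  A -> T0 T0
  B -> T0 T2 | T1 T0
  T0 -> c
  T1 -> b
  T2 -> d
  T3 -> a

Fill CYK table bottom-up:
  [0..0]={T3}  "a"  orig:{}
  [1..1]={T1}  "b"  orig:{}
  [2..2]={S,T2}  "d"  orig:{S}
  [0..1]=∅  "ab"
  [1..2]=∅  "bd"
  [0..2]=∅  "abd"

S ∉ T[0,2] ⇒ NO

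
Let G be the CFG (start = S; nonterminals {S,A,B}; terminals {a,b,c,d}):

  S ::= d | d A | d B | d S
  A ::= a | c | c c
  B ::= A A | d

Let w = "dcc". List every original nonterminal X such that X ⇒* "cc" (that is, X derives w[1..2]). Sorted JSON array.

Convert to CNF:
  S -> T1 A | T1 B | T1 S | d
  A -> T0 T0 | a | c
  B -> A A | d
  T0 -> c
  T1 -> d

CYK fill (cells [i..j] with 1 ≤ i ≤ j ≤ 2 only):
  cell(1,1) c: {A,T0}  orig:{A}
  cell(2,2) c: {A,T0}  orig:{A}
  cell(1,2) cc: {A,B}

Original NTs in T[1,2] deriving "cc": ["A", "B"]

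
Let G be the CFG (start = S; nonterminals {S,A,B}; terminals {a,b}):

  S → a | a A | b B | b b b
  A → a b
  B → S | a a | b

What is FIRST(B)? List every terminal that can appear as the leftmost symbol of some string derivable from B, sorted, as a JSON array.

Compute FIRST by fixpoint:
iter 1:
  A via A→a b: +{a}
  B via B→a a: +{a}
  B via B→b: +{b}
  S via S→a: +{a}
  S via S→b B: +{b}
  S: {a,b}  A: {a}  B: {a,b}
iter 2: — fixpoint
  S: {a,b}  A: {a}  B: {a,b}

FIRST(B) = ["a", "b"]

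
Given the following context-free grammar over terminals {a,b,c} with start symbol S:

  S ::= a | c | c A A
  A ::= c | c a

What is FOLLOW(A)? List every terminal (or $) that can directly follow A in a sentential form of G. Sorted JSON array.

FIRST sets, iterate to fixpoint:
pass 1:
  A via A→c: +{c}
  S via S→a: +{a}
  S via S→c: +{c}
  S: {a,c}  A: {c}
pass 2: (stable)
  S: {a,c}  A: {c}

FOLLOW iteration:
FOLLOW(S) := {$}
[1]
  S→c A A: FOLLOW(A) ⊇ FIRST(A) = {c}; new: +{c}
  S→c A A: FOLLOW(A) ⊇ FOLLOW(S) ⊇ {$}; new: +{$}
  FOLLOW[S]={$}  FOLLOW[A]={$,c}
[2] (stable)
  FOLLOW[S]={$}  FOLLOW[A]={$,c}

FOLLOW(A) = ["$", "c"]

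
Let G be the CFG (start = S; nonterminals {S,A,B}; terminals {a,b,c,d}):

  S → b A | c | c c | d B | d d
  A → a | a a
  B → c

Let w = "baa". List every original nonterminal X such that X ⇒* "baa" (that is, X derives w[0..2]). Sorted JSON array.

CNF form of G:
  S -> T1 A | T2 T2 | T3 B | T3 T3 | c
  A -> T0 T0 | a
  B -> c
  T0 -> a
  T1 -> b
  T2 -> c
  T3 -> d

CYK table (by increasing span) (cells [i..j] with 0 ≤ i ≤ j ≤ 2 only):
  [0..0]={T1}  "b"  orig:{}
  [1..1]={A,T0}  "a"  orig:{A}
  [2..2]={A,T0}  "a"  orig:{A}
  [0..1]={S}  "ba"
  [1..2]={A}  "aa"
  [0..2]={S}  "baa"

Original NTs in T[0,2] deriving "baa": ["S"]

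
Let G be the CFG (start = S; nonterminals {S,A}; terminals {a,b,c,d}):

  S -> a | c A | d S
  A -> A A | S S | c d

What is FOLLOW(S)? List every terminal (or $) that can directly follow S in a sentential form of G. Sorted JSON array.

Compute FIRST by fixpoint:
pass 1:
  A via A→c d: +{c}
  S via S→a: +{a}
  S via S→c A: +{c}
  S via S→d S: +{d}
  S: {a,c,d}  A: {c}
pass 2:
  A via A→S S: +{a,d}
  S: {a,c,d}  A: {a,c,d}
pass 3: done
  S: {a,c,d}  A: {a,c,d}

FOLLOW sets:
initialize: $ ∈ FOLLOW(S)
iter 1:
  A→A A: FOLLOW(A) ⊇ FIRST(A) = {a,c,d}; new: +{a,c,d}
  A→S S: FOLLOW(S) ⊇ FIRST(S) = {a,c,d}; new: +{a,c,d}
  S→c A: FOLLOW(A) ⊇ FOLLOW(S) ⊇ {$,a,c,d}; new: +{$}
  FOLLOW(S)={$,a,c,d}  FOLLOW(A)={$,a,c,d}
iter 2: done
  FOLLOW(S)={$,a,c,d}  FOLLOW(A)={$,a,c,d}

FOLLOW(S) = ["$", "a", "c", "d"]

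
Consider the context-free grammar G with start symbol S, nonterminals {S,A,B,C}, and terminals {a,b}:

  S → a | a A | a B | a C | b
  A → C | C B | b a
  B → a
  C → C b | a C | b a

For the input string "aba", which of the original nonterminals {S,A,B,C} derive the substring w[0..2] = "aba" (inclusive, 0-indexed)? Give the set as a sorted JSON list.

CNF form of G:
  S -> T1 A | T1 B | T1 C | a | b
  A -> C B | C T0 | T0 T1 | T1 C
  B -> a
  C -> C T0 | T0 T1 | T1 C
  T0 -> b
  T1 -> a

CYK table (by increasing span) — only the sub-triangle for w[0..2]:
  [0..0]={B,S,T1}  "a"  orig:{B,S}
  [1..1]={S,T0}  "b"  orig:{S}
  [2..2]={B,S,T1}  "a"  orig:{B,S}
  [0..1]=∅  "ab"
  [1..2]={A,C}  "ba"
  [0..2]={A,C,S}  "aba"

Original NTs in T[0,2] deriving "aba": ["A", "C", "S"]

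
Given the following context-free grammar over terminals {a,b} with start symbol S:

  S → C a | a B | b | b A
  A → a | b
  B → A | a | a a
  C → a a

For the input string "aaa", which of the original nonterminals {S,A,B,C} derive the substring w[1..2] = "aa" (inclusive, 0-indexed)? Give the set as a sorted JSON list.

CNF form of G:
  S -> C T0 | T0 B | T1 A | b
  A -> a | b
  B -> T0 T0 | a | b
  C -> T0 T0
  T0 -> a
  T1 -> b

Fill CYK table bottom-up — only the sub-triangle for w[1..2]:
  T[1,1] 'a' = {A,B,T0}  orig:{A,B}
  T[2,2] 'a' = {A,B,T0}  orig:{A,B}
  T[1,2] 'aa' = {B,C,S}

Original NTs in T[1,2] deriving "aa": ["B", "C", "S"]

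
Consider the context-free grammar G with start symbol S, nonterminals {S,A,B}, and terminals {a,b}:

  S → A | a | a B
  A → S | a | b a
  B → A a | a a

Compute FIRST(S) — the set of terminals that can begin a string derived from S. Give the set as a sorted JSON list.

FIRST sets, iterate to fixpoint:
pass 1:
  A via A→a: +{a}
  A via A→b a: +{b}
  B via B→A a: +{a,b}
  S via S→A: +{a,b}
  FIRST[S]={a,b}  FIRST[A]={a,b}  FIRST[B]={a,b}
pass 2: — fixpoint
  FIRST[S]={a,b}  FIRST[A]={a,b}  FIRST[B]={a,b}

FIRST(S) = ["a", "b"]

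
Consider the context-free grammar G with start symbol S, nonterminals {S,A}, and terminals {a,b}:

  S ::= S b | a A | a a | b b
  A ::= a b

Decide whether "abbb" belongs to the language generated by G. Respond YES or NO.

Convert to CNF:
  S -> S T1 | T0 A | T0 T0 | T1 T1
  A -> T0 T1
  T0 -> a
  T1 -> b

Fill CYK table bottom-up:
  T[0,0] 'a' = {T0}  orig:{}
  T[1,1] 'b' = {T1}  orig:{}
  T[2,2] 'b' = {T1}  orig:{}
  T[3,3] 'b' = {T1}  orig:{}
  T[0,1] 'ab' = {A}
  T[1,2] 'bb' = {S}
  T[2,3] 'bb' = {S}
  T[0,2] 'abb' = ∅
  T[1,3] 'bbb' = {S}
  T[0,3] 'abbb' = ∅

S ∉ T[0,3] ⇒ NO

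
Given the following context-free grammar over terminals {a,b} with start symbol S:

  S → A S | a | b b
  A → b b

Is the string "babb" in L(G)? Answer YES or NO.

CNF form of G:
  S -> A S | T0 T0 | a
  A -> T0 T0
  T0 -> b

Fill CYK table bottom-up:
  [0..0]={T0}  "b"  orig:{}
  [1..1]={S}  "a"
  [2..2]={T0}  "b"  orig:{}
  [3..3]={T0}  "b"  orig:{}
  [0..1]=∅  "ba"
  [1..2]=∅  "ab"
  [2..3]={A,S}  "bb"
  [0..2]=∅  "bab"
  [1..3]=∅  "abb"
  [0..3]=∅  "babb"

S ∉ T[0,3] ⇒ NO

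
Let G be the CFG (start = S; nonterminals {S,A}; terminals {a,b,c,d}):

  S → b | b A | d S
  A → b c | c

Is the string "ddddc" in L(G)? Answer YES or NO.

Convert to CNF:
  S -> T0 A | T2 S | b
  A -> T0 T1 | c
  T0 -> b
  T1 -> c
  T2 -> d

Fill CYK table bottom-up:
  T[0,0] 'd' = {T2}  orig:{}
  T[1,1] 'd' = {T2}  orig:{}
  T[2,2] 'd' = {T2}  orig:{}
  T[3,3] 'd' = {T2}  orig:{}
  T[4,4] 'c' = {A,T1}  orig:{A}
  T[0,1] 'dd' = ∅
  T[1,2] 'dd' = ∅
  T[2,3] 'dd' = ∅
  T[3,4] 'dc' = ∅
  T[0,2] 'ddd' = ∅
  T[1,3] 'ddd' = ∅
  T[2,4] 'ddc' = ∅
  T[0,3] 'dddd' = ∅
  T[1,4] 'dddc' = ∅
  T[0,4] 'ddddc' = ∅

S ∉ T[0,4] ⇒ NO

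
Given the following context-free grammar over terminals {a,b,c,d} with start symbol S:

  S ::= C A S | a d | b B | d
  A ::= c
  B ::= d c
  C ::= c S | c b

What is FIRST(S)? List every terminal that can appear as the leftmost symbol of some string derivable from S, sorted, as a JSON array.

FIRST iteration:
round 1:
  A via A→c: +{c}
  B via B→d c: +{d}
  C via C→c S: +{c}
  S via S→C A S: +{c}
  S via S→a d: +{a}
  S via S→b B: +{b}
  S via S→d: +{d}
  FIRST[S]={a,b,c,d}  FIRST[A]={c}  FIRST[B]={d}  FIRST[C]={c}
round 2: done
  FIRST[S]={a,b,c,d}  FIRST[A]={c}  FIRST[B]={d}  FIRST[C]={c}

FIRST(S) = ["a", "b", "c", "d"]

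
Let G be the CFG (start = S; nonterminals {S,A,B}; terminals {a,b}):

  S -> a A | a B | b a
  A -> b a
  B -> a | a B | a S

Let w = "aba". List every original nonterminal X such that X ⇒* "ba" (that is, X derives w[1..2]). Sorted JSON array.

Convert to CNF:
  S -> T0 T1 | T1 A | T1 B
  A -> T0 T1
  B -> T1 B | T1 S | a
  T0 -> b
  T1 -> a

CYK table (by increasing span), restricted to cells inside w[1..2]:
  T[1,1] 'b' = {T0}  orig:{}
  T[2,2] 'a' = {B,T1}  orig:{B}
  T[1,2] 'ba' = {A,S}

Original NTs in T[1,2] deriving "ba": ["A", "S"]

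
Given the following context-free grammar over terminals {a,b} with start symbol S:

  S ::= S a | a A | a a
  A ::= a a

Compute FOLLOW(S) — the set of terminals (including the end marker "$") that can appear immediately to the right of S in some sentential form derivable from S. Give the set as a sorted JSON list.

Compute FIRST by fixpoint:
iter 1:
  A via A→a a: +{a}
  S via S→a A: +{a}
  S: {a}  A: {a}
iter 2: (stable)
  S: {a}  A: {a}

Compute FOLLOW by fixpoint:
initialize: $ ∈ FOLLOW(S)
[1]
  S→S a: FOLLOW(S) ⊇ FIRST(a) = {a}; new: +{a}
  S→a A: FOLLOW(A) ⊇ FOLLOW(S) ⊇ {$,a}; new: +{$,a}
  FOLLOW[S]={$,a}  FOLLOW[A]={$,a}
[2] (no change)
  FOLLOW[S]={$,a}  FOLLOW[A]={$,a}

FOLLOW(S) = ["$", "a"]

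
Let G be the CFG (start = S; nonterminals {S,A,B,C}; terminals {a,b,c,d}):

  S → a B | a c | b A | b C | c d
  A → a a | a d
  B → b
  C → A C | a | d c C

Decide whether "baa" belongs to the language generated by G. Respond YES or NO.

Convert to CNF:
  S -> T0 B | T0 T2 | T2 T1 | T3 A | T3 C
  A -> T0 T0 | T0 T1
  B -> b
  C -> A C | T1 X4 | a
  T0 -> a
  T1 -> d
  T2 -> c
  T3 -> b
  X4 -> T2 C

Fill CYK table bottom-up:
  [0..0]={B,T3}  "b"  orig:{B}
  [1..1]={C,T0}  "a"  orig:{C}
  [2..2]={C,T0}  "a"  orig:{C}
  [0..1]={S}  "ba"
  [1..2]={A}  "aa"
  [0..2]={S}  "baa"

S ∈ T[0,2] ⇒ YES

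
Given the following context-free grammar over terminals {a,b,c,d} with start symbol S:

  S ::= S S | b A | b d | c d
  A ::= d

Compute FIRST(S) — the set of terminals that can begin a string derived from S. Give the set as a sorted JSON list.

FIRST iteration:
[1]
  A via A→d: +{d}
  S via S→b A: +{b}
  S via S→c d: +{c}
  S: {b,c}  A: {d}
[2] done
  S: {b,c}  A: {d}

FIRST(S) = ["b", "c"]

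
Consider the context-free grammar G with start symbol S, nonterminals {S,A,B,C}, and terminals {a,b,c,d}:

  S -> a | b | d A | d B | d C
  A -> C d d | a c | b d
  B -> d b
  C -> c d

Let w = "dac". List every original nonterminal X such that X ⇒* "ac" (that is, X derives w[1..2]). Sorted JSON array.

Convert to CNF:
  S -> T0 A | T0 B | T0 C | a | b
  A -> C X4 | T1 T2 | T3 T0
  B -> T0 T3
  C -> T2 T0
  T0 -> d
  T1 -> a
  T2 -> c
  T3 -> b
  X4 -> T0 T0

CYK fill — only the sub-triangle for w[1..2]:
  cell(1,1) a: {S,T1}  orig:{S}
  cell(2,2) c: {T2}  orig:{}
  cell(1,2) ac: {A}

Original NTs in T[1,2] deriving "ac": ["A"]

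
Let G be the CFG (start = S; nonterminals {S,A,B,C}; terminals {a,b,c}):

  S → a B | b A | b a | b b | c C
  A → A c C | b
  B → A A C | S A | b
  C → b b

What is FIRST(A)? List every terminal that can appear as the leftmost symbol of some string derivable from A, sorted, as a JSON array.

Compute FIRST by fixpoint:
[1]
  A via A→b: +{b}
  B via B→A A C: +{b}
  C via C→b b: +{b}
  S via S→a B: +{a}
  S via S→b A: +{b}
  S via S→c C: +{c}
  FIRST(S)={a,b,c}  FIRST(A)={b}  FIRST(B)={b}  FIRST(C)={b}
[2]
  B via B→S A: +{a,c}
  FIRST(S)={a,b,c}  FIRST(A)={b}  FIRST(B)={a,b,c}  FIRST(C)={b}
[3] done
  FIRST(S)={a,b,c}  FIRST(A)={b}  FIRST(B)={a,b,c}  FIRST(C)={b}

FIRST(A) = ["b"]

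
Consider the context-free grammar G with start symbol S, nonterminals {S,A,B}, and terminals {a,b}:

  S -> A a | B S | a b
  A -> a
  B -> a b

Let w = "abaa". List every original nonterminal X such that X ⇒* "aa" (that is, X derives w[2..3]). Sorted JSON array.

Convert to CNF:
  S -> A T0 | B S | T0 T1
  A -> a
  B -> T0 T1
  T0 -> a
  T1 -> b

CYK fill, restricted to cells inside w[2..3]:
  [2..2]={A,T0}  "a"  orig:{A}
  [3..3]={A,T0}  "a"  orig:{A}
  [2..3]={S}  "aa"

Original NTs in T[2,3] deriving "aa": ["S"]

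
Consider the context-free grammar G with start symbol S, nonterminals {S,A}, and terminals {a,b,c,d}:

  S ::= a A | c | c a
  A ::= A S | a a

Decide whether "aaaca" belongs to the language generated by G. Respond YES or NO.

CNF form of G:
  S -> T0 A | T1 T0 | c
  A -> A S | T0 T0
  T0 -> a
  T1 -> c

Fill CYK table bottom-up:
  cell(0,0) a: {T0}  orig:{}
  cell(1,1) a: {T0}  orig:{}
  cell(2,2) a: {T0}  orig:{}
  cell(3,3) c: {S,T1}  orig:{S}
  cell(4,4) a: {T0}  orig:{}
  cell(0,1) aa: {A}
  cell(1,2) aa: {A}
  cell(2,3) ac: ∅
  cell(3,4) ca: {S}
  cell(0,2) aaa: {S}
  cell(1,3) aac: {A}
  cell(2,4) aca: ∅
  cell(0,3) aaac: {S}
  cell(1,4) aaca: {A}
  cell(0,4) aaaca: {S}

S ∈ T[0,4] ⇒ YES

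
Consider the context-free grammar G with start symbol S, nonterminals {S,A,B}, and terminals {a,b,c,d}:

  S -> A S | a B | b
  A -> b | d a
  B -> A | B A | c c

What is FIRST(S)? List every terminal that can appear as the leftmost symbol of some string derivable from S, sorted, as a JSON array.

FIRST iteration:
iter 1:
  A via A→b: +{b}
  A via A→d a: +{d}
  B via B→A: +{b,d}
  B via B→c c: +{c}
  S via S→A S: +{b,d}
  S via S→a B: +{a}
  S: {a,b,d}  A: {b,d}  B: {b,c,d}
iter 2: done
  S: {a,b,d}  A: {b,d}  B: {b,c,d}

FIRST(S) = ["a", "b", "d"]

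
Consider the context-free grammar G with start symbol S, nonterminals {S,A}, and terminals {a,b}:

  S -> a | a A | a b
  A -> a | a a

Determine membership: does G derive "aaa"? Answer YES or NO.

Convert to CNF:
  S -> T0 A | T0 T1 | a
  A -> T0 T0 | a
  T0 -> a
  T1 -> b

CYK table (by increasing span):
  T[0,0] 'a' = {A,S,T0}  orig:{A,S}
  T[1,1] 'a' = {A,S,T0}  orig:{A,S}
  T[2,2] 'a' = {A,S,T0}  orig:{A,S}
  T[0,1] 'aa' = {A,S}
  T[1,2] 'aa' = {A,S}
  T[0,2] 'aaa' = {S}

S ∈ T[0,2] ⇒ YES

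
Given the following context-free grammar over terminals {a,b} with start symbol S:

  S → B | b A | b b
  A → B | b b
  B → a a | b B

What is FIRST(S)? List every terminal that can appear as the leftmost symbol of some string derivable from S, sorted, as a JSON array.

FIRST sets, iterate to fixpoint:
[1]
  A via A→b b: +{b}
  B via B→a a: +{a}
  B via B→b B: +{b}
  S via S→B: +{a,b}
  S: {a,b}  A: {b}  B: {a,b}
[2]
  A via A→B: +{a}
  S: {a,b}  A: {a,b}  B: {a,b}
[3] (no change)
  S: {a,b}  A: {a,b}  B: {a,b}

FIRST(S) = ["a", "b"]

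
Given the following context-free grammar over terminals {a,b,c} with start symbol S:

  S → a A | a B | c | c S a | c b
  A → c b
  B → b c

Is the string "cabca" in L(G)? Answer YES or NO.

Convert to CNF:
  S -> T0 T1 | T0 X3 | T2 A | T2 B | c
  A -> T0 T1
  B -> T1 T0
  T0 -> c
  T1 -> b
  T2 -> a
  X3 -> S T2

Fill CYK table bottom-up:
  cell(0,0) c: {S,T0}  orig:{S}
  cell(1,1) a: {T2}  orig:{}
  cell(2,2) b: {T1}  orig:{}
  cell(3,3) c: {S,T0}  orig:{S}
  cell(4,4) a: {T2}  orig:{}
  cell(0,1) ca: {X3}  orig:{}
  cell(1,2) ab: ∅
  cell(2,3) bc: {B}
  cell(3,4) ca: {X3}  orig:{}
  cell(0,2) cab: ∅
  cell(1,3) abc: {S}
  cell(2,4) bca: ∅
  cell(0,3) cabc: ∅
  cell(1,4) abca: {X3}  orig:{}
  cell(0,4) cabca: {S}

S ∈ T[0,4] ⇒ YES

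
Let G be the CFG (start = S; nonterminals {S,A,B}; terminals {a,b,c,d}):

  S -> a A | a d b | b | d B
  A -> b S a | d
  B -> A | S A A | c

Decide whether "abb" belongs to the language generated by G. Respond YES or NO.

CNF form of G:
  S -> T1 A | T1 X6 | T2 B | b
  A -> T0 X3 | d
  B -> S X4 | T0 X5 | c | d
  T0 -> b
  T1 -> a
  T2 -> d
  X3 -> S T1
  X4 -> A A
  X5 -> S T1
  X6 -> T2 T0

CYK table (by increasing span):
  T[0,0] 'a' = {T1}  orig:{}
  T[1,1] 'b' = {S,T0}  orig:{S}
  T[2,2] 'b' = {S,T0}  orig:{S}
  T[0,1] 'ab' = ∅
  T[1,2] 'bb' = ∅
  T[0,2] 'abb' = ∅

S ∉ T[0,2] ⇒ NO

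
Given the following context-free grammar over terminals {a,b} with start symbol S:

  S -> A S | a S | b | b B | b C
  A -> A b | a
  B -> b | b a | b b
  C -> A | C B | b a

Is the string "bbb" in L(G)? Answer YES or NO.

Convert to CNF:
  S -> A S | T0 B | T0 C | T1 S | b
  A -> A T0 | a
  B -> T0 T0 | T0 T1 | b
  C -> A T0 | C B | T0 T1 | a
  T0 -> b
  T1 -> a

CYK table (by increasing span):
  T[0,0] 'b' = {B,S,T0}  orig:{B,S}
  T[1,1] 'b' = {B,S,T0}  orig:{B,S}
  T[2,2] 'b' = {B,S,T0}  orig:{B,S}
  T[0,1] 'bb' = {B,S}
  T[1,2] 'bb' = {B,S}
  T[0,2] 'bbb' = {S}

S ∈ T[0,2] ⇒ YES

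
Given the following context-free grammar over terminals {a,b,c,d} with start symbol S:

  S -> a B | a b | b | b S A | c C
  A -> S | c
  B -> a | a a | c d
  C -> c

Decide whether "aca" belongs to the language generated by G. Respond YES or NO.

Convert to CNF:
  S -> T0 B | T0 T1 | T1 X5 | T2 C | b
  A -> T0 B | T0 T1 | T1 X4 | T2 C | b | c
  B -> T0 T0 | T2 T3 | a
  C -> c
  T0 -> a
  T1 -> b
  T2 -> c
  T3 -> d
  X4 -> S A
  X5 -> S A

Fill CYK table bottom-up:
  [0..0]={B,T0}  "a"  orig:{B}
  [1..1]={A,C,T2}  "c"  orig:{A,C}
  [2..2]={B,T0}  "a"  orig:{B}
  [0..1]=∅  "ac"
  [1..2]=∅  "ca"
  [0..2]=∅  "aca"

S ∉ T[0,2] ⇒ NO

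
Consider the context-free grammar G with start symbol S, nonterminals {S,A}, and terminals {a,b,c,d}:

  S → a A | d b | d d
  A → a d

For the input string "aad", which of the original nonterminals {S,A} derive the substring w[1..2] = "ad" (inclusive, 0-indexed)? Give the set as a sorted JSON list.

Convert to CNF:
  S -> T0 A | T1 T1 | T1 T2
  A -> T0 T1
  T0 -> a
  T1 -> d
  T2 -> b

CYK table (by increasing span) — only the sub-triangle for w[1..2]:
  T[1,1] 'a' = {T0}  orig:{}
  T[2,2] 'd' = {T1}  orig:{}
  T[1,2] 'ad' = {A}

Original NTs in T[1,2] deriving "ad": ["A"]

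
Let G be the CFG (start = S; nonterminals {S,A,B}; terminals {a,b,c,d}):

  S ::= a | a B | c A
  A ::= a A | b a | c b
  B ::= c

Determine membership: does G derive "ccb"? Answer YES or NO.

CNF form of G:
  S -> T0 B | T2 A | a
  A -> T0 A | T1 T0 | T2 T1
  B -> c
  T0 -> a
  T1 -> b
  T2 -> c

Fill CYK table bottom-up:
  [0..0]={B,T2}  "c"  orig:{B}
  [1..1]={B,T2}  "c"  orig:{B}
  [2..2]={T1}  "b"  orig:{}
  [0..1]=∅  "cc"
  [1..2]={A}  "cb"
  [0..2]={S}  "ccb"

S ∈ T[0,2] ⇒ YES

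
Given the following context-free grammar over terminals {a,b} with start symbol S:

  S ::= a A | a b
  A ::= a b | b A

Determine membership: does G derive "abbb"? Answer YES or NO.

Convert to CNF:
  S -> T0 A | T0 T1
  A -> T0 T1 | T1 A
  T0 -> a
  T1 -> b

CYK table (by increasing span):
  [0..0]={T0}  "a"  orig:{}
  [1..1]={T1}  "b"  orig:{}
  [2..2]={T1}  "b"  orig:{}
  [3..3]={T1}  "b"  orig:{}
  [0..1]={A,S}  "ab"
  [1..2]=∅  "bb"
  [2..3]=∅  "bb"
  [0..2]=∅  "abb"
  [1..3]=∅  "bbb"
  [0..3]=∅  "abbb"

S ∉ T[0,3] ⇒ NO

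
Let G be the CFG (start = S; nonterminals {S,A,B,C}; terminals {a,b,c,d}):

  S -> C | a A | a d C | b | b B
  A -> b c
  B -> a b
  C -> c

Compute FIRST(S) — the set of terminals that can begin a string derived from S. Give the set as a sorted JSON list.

FIRST iteration:
round 1:
  A via A→b c: +{b}
  B via B→a b: +{a}
  C via C→c: +{c}
  S via S→C: +{c}
  S via S→a A: +{a}
  S via S→b: +{b}
  FIRST(S)={a,b,c}  FIRST(A)={b}  FIRST(B)={a}  FIRST(C)={c}
round 2: (stable)
  FIRST(S)={a,b,c}  FIRST(A)={b}  FIRST(B)={a}  FIRST(C)={c}

FIRST(S) = ["a", "b", "c"]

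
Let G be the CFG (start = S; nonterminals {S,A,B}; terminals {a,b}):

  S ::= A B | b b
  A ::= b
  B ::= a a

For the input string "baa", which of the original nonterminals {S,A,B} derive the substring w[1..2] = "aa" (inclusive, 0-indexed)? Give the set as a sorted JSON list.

Convert to CNF:
  S -> A B | T1 T1
  A -> b
  B -> T0 T0
  T0 -> a
  T1 -> b

CYK fill — only the sub-triangle for w[1..2]:
  cell(1,1) a: {T0}  orig:{}
  cell(2,2) a: {T0}  orig:{}
  cell(1,2) aa: {B}

Original NTs in T[1,2] deriving "aa": ["B"]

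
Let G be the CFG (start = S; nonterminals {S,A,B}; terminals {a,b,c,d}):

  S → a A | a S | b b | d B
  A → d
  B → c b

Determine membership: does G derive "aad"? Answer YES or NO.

CNF form of G:
  S -> T1 T1 | T2 A | T2 S | T3 B
  A -> d
  B -> T0 T1
  T0 -> c
  T1 -> b
  T2 -> a
  T3 -> d

CYK table (by increasing span):
  cell(0,0) a: {T2}  orig:{}
  cell(1,1) a: {T2}  orig:{}
  cell(2,2) d: {A,T3}  orig:{A}
  cell(0,1) aa: ∅
  cell(1,2) ad: {S}
  cell(0,2) aad: {S}

S ∈ T[0,2] ⇒ YES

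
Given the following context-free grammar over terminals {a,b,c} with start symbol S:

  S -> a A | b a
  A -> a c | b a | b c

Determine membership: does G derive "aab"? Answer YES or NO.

CNF form of G:
  S -> T0 A | T2 T0
  A -> T0 T1 | T2 T0 | T2 T1
  T0 -> a
  T1 -> c
  T2 -> b

CYK fill:
  cell(0,0) a: {T0}  orig:{}
  cell(1,1) a: {T0}  orig:{}
  cell(2,2) b: {T2}  orig:{}
  cell(0,1) aa: ∅
  cell(1,2) ab: ∅
  cell(0,2) aab: ∅

S ∉ T[0,2] ⇒ NO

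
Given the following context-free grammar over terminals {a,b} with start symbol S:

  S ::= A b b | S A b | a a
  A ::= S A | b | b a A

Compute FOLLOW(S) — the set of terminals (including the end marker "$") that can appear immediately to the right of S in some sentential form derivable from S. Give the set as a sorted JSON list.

FIRST iteration:
[1]
  A via A→b: +{b}
  S via S→A b b: +{b}
  S via S→a a: +{a}
  FIRST[S]={a,b}  FIRST[A]={b}
[2]
  A via A→S A: +{a}
  FIRST[S]={a,b}  FIRST[A]={a,b}
[3] done
  FIRST[S]={a,b}  FIRST[A]={a,b}

Compute FOLLOW by fixpoint:
seed FOLLOW(S) with $
round 1:
  A→S A: FOLLOW(S) ⊇ FIRST(A) = {a,b}; new: +{a,b}
  S→A b b: FOLLOW(A) ⊇ FIRST(b) = {b}; new: +{b}
  FOLLOW[S]={$,a,b}  FOLLOW[A]={b}
round 2: (no change)
  FOLLOW[S]={$,a,b}  FOLLOW[A]={b}

FOLLOW(S) = ["$", "a", "b"]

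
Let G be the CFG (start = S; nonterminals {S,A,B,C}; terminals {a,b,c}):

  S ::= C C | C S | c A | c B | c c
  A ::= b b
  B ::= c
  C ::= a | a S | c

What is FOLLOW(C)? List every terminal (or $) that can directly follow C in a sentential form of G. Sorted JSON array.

Compute FIRST by fixpoint:
pass 1:
  A via A→b b: +{b}
  B via B→c: +{c}
  C via C→a: +{a}
  C via C→c: +{c}
  S via S→C C: +{a,c}
  FIRST[S]={a,c}  FIRST[A]={b}  FIRST[B]={c}  FIRST[C]={a,c}
pass 2: (no change)
  FIRST[S]={a,c}  FIRST[A]={b}  FIRST[B]={c}  FIRST[C]={a,c}

FOLLOW sets:
initialize: $ ∈ FOLLOW(S)
pass 1:
  S→C C: FOLLOW(C) ⊇ FIRST(C) = {a,c}; new: +{a,c}
  S→C C: FOLLOW(C) ⊇ FOLLOW(S) ⊇ {$}; new: +{$}
  S→c A: FOLLOW(A) ⊇ FOLLOW(S) ⊇ {$}; new: +{$}
  S→c B: FOLLOW(B) ⊇ FOLLOW(S) ⊇ {$}; new: +{$}
  S: {$}  A: {$}  B: {$}  C: {$,a,c}
pass 2:
  C→a S: FOLLOW(S) ⊇ FOLLOW(C) ⊇ {$,a,c}; new: +{a,c}
  S→c A: FOLLOW(A) ⊇ FOLLOW(S) ⊇ {$,a,c}; new: +{a,c}
  S→c B: FOLLOW(B) ⊇ FOLLOW(S) ⊇ {$,a,c}; new: +{a,c}
  S: {$,a,c}  A: {$,a,c}  B: {$,a,c}  C: {$,a,c}
pass 3: — fixpoint
  S: {$,a,c}  A: {$,a,c}  B: {$,a,c}  C: {$,a,c}

FOLLOW(C) = ["$", "a", "c"]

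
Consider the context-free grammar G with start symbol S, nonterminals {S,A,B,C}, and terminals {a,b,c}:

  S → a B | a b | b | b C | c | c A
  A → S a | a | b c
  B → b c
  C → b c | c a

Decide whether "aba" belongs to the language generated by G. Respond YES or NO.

Convert to CNF:
  S -> T0 B | T0 T1 | T1 C | T2 A | b | c
  A -> S T0 | T1 T2 | a
  B -> T1 T2
  C -> T1 T2 | T2 T0
  T0 -> a
  T1 -> b
  T2 -> c

Fill CYK table bottom-up:
  [0..0]={A,T0}  "a"  orig:{A}
  [1..1]={S,T1}  "b"  orig:{S}
  [2..2]={A,T0}  "a"  orig:{A}
  [0..1]={S}  "ab"
  [1..2]={A}  "ba"
  [0..2]={A}  "aba"

S ∉ T[0,2] ⇒ NO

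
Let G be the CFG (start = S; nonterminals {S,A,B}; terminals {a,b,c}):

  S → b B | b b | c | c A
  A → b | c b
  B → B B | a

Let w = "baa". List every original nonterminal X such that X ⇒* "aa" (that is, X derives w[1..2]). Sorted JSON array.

CNF form of G:
  S -> T0 A | T1 B | T1 T1 | c
  A -> T0 T1 | b
  B -> B B | a
  T0 -> c
  T1 -> b

CYK fill, restricted to cells inside w[1..2]:
  [1..1]={B}  "a"
  [2..2]={B}  "a"
  [1..2]={B}  "aa"

Original NTs in T[1,2] deriving "aa": ["B"]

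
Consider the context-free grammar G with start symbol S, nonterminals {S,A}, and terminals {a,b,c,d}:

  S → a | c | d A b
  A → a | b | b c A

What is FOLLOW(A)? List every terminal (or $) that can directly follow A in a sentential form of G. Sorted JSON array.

FIRST iteration:
[1]
  A via A→a: +{a}
  A via A→b: +{b}
  S via S→a: +{a}
  S via S→c: +{c}
  S via S→d A b: +{d}
  S: {a,c,d}  A: {a,b}
[2] (stable)
  S: {a,c,d}  A: {a,b}

FOLLOW iteration:
initialize: $ ∈ FOLLOW(S)
pass 1:
  S→d A b: FOLLOW(A) ⊇ FIRST(b) = {b}; new: +{b}
  FOLLOW[S]={$}  FOLLOW[A]={b}
pass 2: — fixpoint
  FOLLOW[S]={$}  FOLLOW[A]={b}

FOLLOW(A) = ["b"]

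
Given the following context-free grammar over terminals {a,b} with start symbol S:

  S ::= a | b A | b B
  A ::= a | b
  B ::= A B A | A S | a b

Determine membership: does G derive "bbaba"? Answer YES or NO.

Convert to CNF:
  S -> T1 A | T1 B | a
  A -> a | b
  B -> A S | A X2 | T0 T1
  T0 -> a
  T1 -> b
  X2 -> B A

Fill CYK table bottom-up:
  [0..0]={A,T1}  "b"  orig:{A}
  [1..1]={A,T1}  "b"  orig:{A}
  [2..2]={A,S,T0}  "a"  orig:{A,S}
  [3..3]={A,T1}  "b"  orig:{A}
  [4..4]={A,S,T0}  "a"  orig:{A,S}
  [0..1]={S}  "bb"
  [1..2]={B,S}  "ba"
  [2..3]={B}  "ab"
  [3..4]={B,S}  "ba"
  [0..2]={B,S}  "bba"
  [1..3]={S,X2}  "bab"  orig:{S}
  [2..4]={B,X2}  "aba"  orig:{B}
  [0..3]={B,X2}  "bbab"  orig:{B}
  [1..4]={B,S}  "baba"
  [0..4]={B,S,X2}  "bbaba"  orig:{B,S}

S ∈ T[0,4] ⇒ YES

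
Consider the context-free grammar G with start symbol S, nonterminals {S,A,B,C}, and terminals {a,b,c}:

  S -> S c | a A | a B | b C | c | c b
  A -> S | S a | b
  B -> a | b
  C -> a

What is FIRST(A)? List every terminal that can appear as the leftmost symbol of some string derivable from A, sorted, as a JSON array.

Compute FIRST by fixpoint:
iter 1:
  A via A→b: +{b}
  B via B→a: +{a}
  B via B→b: +{b}
  C via C→a: +{a}
  S via S→a A: +{a}
  S via S→b C: +{b}
  S via S→c: +{c}
  FIRST(S)={a,b,c}  FIRST(A)={b}  FIRST(B)={a,b}  FIRST(C)={a}
iter 2:
  A via A→S: +{a,c}
  FIRST(S)={a,b,c}  FIRST(A)={a,b,c}  FIRST(B)={a,b}  FIRST(C)={a}
iter 3: — fixpoint
  FIRST(S)={a,b,c}  FIRST(A)={a,b,c}  FIRST(B)={a,b}  FIRST(C)={a}

FIRST(A) = ["a", "b", "c"]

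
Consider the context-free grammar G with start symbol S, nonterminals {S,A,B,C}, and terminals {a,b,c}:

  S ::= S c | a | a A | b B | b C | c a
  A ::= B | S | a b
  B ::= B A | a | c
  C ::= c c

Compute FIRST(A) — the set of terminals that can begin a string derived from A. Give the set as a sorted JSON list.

Compute FIRST by fixpoint:
[1]
  A via A→a b: +{a}
  B via B→a: +{a}
  B via B→c: +{c}
  C via C→c c: +{c}
  S via S→a: +{a}
  S via S→b B: +{b}
  S via S→c a: +{c}
  S: {a,b,c}  A: {a}  B: {a,c}  C: {c}
[2]
  A via A→B: +{c}
  A via A→S: +{b}
  S: {a,b,c}  A: {a,b,c}  B: {a,c}  C: {c}
[3] (stable)
  S: {a,b,c}  A: {a,b,c}  B: {a,c}  C: {c}

FIRST(A) = ["a", "b", "c"]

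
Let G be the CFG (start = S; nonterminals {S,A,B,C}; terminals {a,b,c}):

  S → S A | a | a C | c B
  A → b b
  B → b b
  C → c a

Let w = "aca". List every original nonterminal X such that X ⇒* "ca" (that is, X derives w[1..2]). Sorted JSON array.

Convert to CNF:
  S -> S A | T1 B | T2 C | a
  A -> T0 T0
  B -> T0 T0
  C -> T1 T2
  T0 -> b
  T1 -> c
  T2 -> a

CYK table (by increasing span), restricted to cells inside w[1..2]:
  [1..1]={T1}  "c"  orig:{}
  [2..2]={S,T2}  "a"  orig:{S}
  [1..2]={C}  "ca"

Original NTs in T[1,2] deriving "ca": ["C"]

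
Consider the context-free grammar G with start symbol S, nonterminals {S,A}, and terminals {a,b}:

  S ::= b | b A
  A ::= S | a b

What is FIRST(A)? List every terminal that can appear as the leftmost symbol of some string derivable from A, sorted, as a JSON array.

FIRST iteration:
round 1:
  A via A→a b: +{a}
  S via S→b: +{b}
  S: {b}  A: {a}
round 2:
  A via A→S: +{b}
  S: {b}  A: {a,b}
round 3: (stable)
  S: {b}  A: {a,b}

FIRST(A) = ["a", "b"]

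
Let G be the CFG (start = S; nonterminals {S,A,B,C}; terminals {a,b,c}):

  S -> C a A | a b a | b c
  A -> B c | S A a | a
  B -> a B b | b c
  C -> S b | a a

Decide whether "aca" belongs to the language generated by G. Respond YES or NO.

Convert to CNF:
  S -> C X5 | T1 X6 | T2 T0
  A -> B T0 | S X3 | a
  B -> T1 X4 | T2 T0
  C -> S T2 | T1 T1
  T0 -> c
  T1 -> a
  T2 -> b
  X3 -> A T1
  X4 -> B T2
  X5 -> T1 A
  X6 -> T2 T1

Fill CYK table bottom-up:
  cell(0,0) a: {A,T1}  orig:{A}
  cell(1,1) c: {T0}  orig:{}
  cell(2,2) a: {A,T1}  orig:{A}
  cell(0,1) ac: ∅
  cell(1,2) ca: ∅
  cell(0,2) aca: ∅

S ∉ T[0,2] ⇒ NO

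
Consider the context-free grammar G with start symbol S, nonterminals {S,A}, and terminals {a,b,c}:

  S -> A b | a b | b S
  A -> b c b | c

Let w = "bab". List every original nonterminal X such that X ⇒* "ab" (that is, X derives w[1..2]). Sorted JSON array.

Convert to CNF:
  S -> A T0 | T0 S | T2 T0
  A -> T0 X3 | c
  T0 -> b
  T1 -> c
  T2 -> a
  X3 -> T1 T0

Fill CYK table bottom-up — only the sub-triangle for w[1..2]:
  T[1,1] 'a' = {T2}  orig:{}
  T[2,2] 'b' = {T0}  orig:{}
  T[1,2] 'ab' = {S}

Original NTs in T[1,2] deriving "ab": ["S"]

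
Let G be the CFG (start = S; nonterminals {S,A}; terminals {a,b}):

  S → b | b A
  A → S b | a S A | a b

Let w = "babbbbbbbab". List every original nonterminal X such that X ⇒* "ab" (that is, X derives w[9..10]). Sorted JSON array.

Convert to CNF:
  S -> T0 A | b
  A -> S T0 | T1 T0 | T1 X2
  T0 -> b
  T1 -> a
  X2 -> S A

CYK fill (cells [i..j] with 9 ≤ i ≤ j ≤ 10 only):
  [9..9]={T1}  "a"  orig:{}
  [10..10]={S,T0}  "b"  orig:{S}
  [9..10]={A}  "ab"

Original NTs in T[9,10] deriving "ab": ["A"]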